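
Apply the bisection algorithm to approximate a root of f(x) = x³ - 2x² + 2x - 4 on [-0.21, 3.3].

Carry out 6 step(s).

f(x) = x³ - 2x² + 2x - 4
Initial interval: [-0.21, 3.3]

Iteration 1:
  c_1 = (-0.210000 + 3.300000)/2 = 1.545000
  f(c_1) = f(1.545000) = -1.996096
  f(a) × f(c) ≥ 0, new interval: [1.545000, 3.300000]
Iteration 2:
  c_2 = (1.545000 + 3.300000)/2 = 2.422500
  f(c_2) = f(2.422500) = 3.324444
  f(a) × f(c) < 0, new interval: [1.545000, 2.422500]
Iteration 3:
  c_3 = (1.545000 + 2.422500)/2 = 1.983750
  f(c_3) = f(1.983750) = -0.096448
  f(a) × f(c) ≥ 0, new interval: [1.983750, 2.422500]
Iteration 4:
  c_4 = (1.983750 + 2.422500)/2 = 2.203125
  f(c_4) = f(2.203125) = 1.392170
  f(a) × f(c) < 0, new interval: [1.983750, 2.203125]
Iteration 5:
  c_5 = (1.983750 + 2.203125)/2 = 2.093437
  f(c_5) = f(2.093437) = 0.596363
  f(a) × f(c) < 0, new interval: [1.983750, 2.093437]
Iteration 6:
  c_6 = (1.983750 + 2.093437)/2 = 2.038594
  f(c_6) = f(2.038594) = 0.237578
  f(a) × f(c) < 0, new interval: [1.983750, 2.038594]

After 6 iteration(s), the approximation is c_6 = 2.038594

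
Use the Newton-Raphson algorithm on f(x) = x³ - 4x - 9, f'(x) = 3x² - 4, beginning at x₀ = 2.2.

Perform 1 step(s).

f(x) = x³ - 4x - 9
f'(x) = 3x² - 4
x₀ = 2.2

Newton-Raphson formula: x_{n+1} = x_n - f(x_n)/f'(x_n)

Iteration 1:
  f(2.200000) = -7.152000
  f'(2.200000) = 10.520000
  x_1 = 2.200000 - (-7.152000)/10.520000 = 2.879848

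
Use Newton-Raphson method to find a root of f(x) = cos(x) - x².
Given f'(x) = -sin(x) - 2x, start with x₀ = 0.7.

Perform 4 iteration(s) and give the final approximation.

f(x) = cos(x) - x²
f'(x) = -sin(x) - 2x
x₀ = 0.7

Newton-Raphson formula: x_{n+1} = x_n - f(x_n)/f'(x_n)

Iteration 1:
  f(0.700000) = 0.274842
  f'(0.700000) = -2.044218
  x_1 = 0.700000 - 0.274842/(-2.044218) = 0.834449
Iteration 2:
  f(0.834449) = -0.024718
  f'(0.834449) = -2.409823
  x_2 = 0.834449 - (-0.024718)/(-2.409823) = 0.824191
Iteration 3:
  f(0.824191) = -0.000141
  f'(0.824191) = -2.382382
  x_3 = 0.824191 - (-0.000141)/(-2.382382) = 0.824132
Iteration 4:
  f(0.824132) = 0.000000
  f'(0.824132) = -2.382223
  x_4 = 0.824132 - 0.000000/(-2.382223) = 0.824132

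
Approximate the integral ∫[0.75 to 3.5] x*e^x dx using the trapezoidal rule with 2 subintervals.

f(x) = x*e^x
a = 0.75, b = 3.5, n = 2
h = (b - a)/n = 1.375000

Trapezoidal rule: (h/2)[f(x₀) + 2f(x₁) + 2f(x₂) + ... + f(xₙ)]

x_0 = 0.7500, f(x_0) = 1.587750, coefficient = 1
x_1 = 2.1250, f(x_1) = 17.792407, coefficient = 2
x_2 = 3.5000, f(x_2) = 115.904082, coefficient = 1

I ≈ (1.375000/2) × 153.076646 = 105.240194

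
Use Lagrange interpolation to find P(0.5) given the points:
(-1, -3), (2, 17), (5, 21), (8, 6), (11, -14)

Lagrange interpolation formula:
P(x) = Σ yᵢ × Lᵢ(x)
where Lᵢ(x) = Π_{j≠i} (x - xⱼ)/(xᵢ - xⱼ)

L_0(0.5) = (0.5 - 2)/(-1 - 2) × (0.5 - 5)/(-1 - 5) × (0.5 - 8)/(-1 - 8) × (0.5 - 11)/(-1 - 11) = 0.273438
L_1(0.5) = (0.5 - (-1))/(2 - (-1)) × (0.5 - 5)/(2 - 5) × (0.5 - 8)/(2 - 8) × (0.5 - 11)/(2 - 11) = 1.093750
L_2(0.5) = (0.5 - (-1))/(5 - (-1)) × (0.5 - 2)/(5 - 2) × (0.5 - 8)/(5 - 8) × (0.5 - 11)/(5 - 11) = -0.546875
L_3(0.5) = (0.5 - (-1))/(8 - (-1)) × (0.5 - 2)/(8 - 2) × (0.5 - 5)/(8 - 5) × (0.5 - 11)/(8 - 11) = 0.218750
L_4(0.5) = (0.5 - (-1))/(11 - (-1)) × (0.5 - 2)/(11 - 2) × (0.5 - 5)/(11 - 5) × (0.5 - 8)/(11 - 8) = -0.039062

P(0.5) = (-3)×L_0(0.5) + 17×L_1(0.5) + 21×L_2(0.5) + 6×L_3(0.5) + (-14)×L_4(0.5)
P(0.5) = 8.148438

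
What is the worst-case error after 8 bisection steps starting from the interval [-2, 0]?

Bisection error bound: |error| ≤ (b-a)/2^n
|error| ≤ (0 - (-2))/2^8 = 2/2^8
|error| ≤ 0.0078125000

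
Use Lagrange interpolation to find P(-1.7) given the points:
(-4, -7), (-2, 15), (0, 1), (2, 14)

Lagrange interpolation formula:
P(x) = Σ yᵢ × Lᵢ(x)
where Lᵢ(x) = Π_{j≠i} (x - xⱼ)/(xᵢ - xⱼ)

L_0(-1.7) = (-1.7 - (-2))/(-4 - (-2)) × (-1.7 - 0)/(-4 - 0) × (-1.7 - 2)/(-4 - 2) = -0.039313
L_1(-1.7) = (-1.7 - (-4))/(-2 - (-4)) × (-1.7 - 0)/(-2 - 0) × (-1.7 - 2)/(-2 - 2) = 0.904187
L_2(-1.7) = (-1.7 - (-4))/(0 - (-4)) × (-1.7 - (-2))/(0 - (-2)) × (-1.7 - 2)/(0 - 2) = 0.159563
L_3(-1.7) = (-1.7 - (-4))/(2 - (-4)) × (-1.7 - (-2))/(2 - (-2)) × (-1.7 - 0)/(2 - 0) = -0.024438

P(-1.7) = (-7)×L_0(-1.7) + 15×L_1(-1.7) + 1×L_2(-1.7) + 14×L_3(-1.7)
P(-1.7) = 13.655437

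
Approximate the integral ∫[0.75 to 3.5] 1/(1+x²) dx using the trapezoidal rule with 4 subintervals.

f(x) = 1/(1+x²)
a = 0.75, b = 3.5, n = 4
h = (b - a)/n = 0.687500

Trapezoidal rule: (h/2)[f(x₀) + 2f(x₁) + 2f(x₂) + ... + f(xₙ)]

x_0 = 0.7500, f(x_0) = 0.640000, coefficient = 1
x_1 = 1.4375, f(x_1) = 0.326115, coefficient = 2
x_2 = 2.1250, f(x_2) = 0.181303, coefficient = 2
x_3 = 2.8125, f(x_3) = 0.112231, coefficient = 2
x_4 = 3.5000, f(x_4) = 0.075472, coefficient = 1

I ≈ (0.687500/2) × 1.954770 = 0.671952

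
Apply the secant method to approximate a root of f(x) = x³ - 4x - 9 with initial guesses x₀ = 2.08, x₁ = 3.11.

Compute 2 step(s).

f(x) = x³ - 4x - 9
x₀ = 2.08, x₁ = 3.11

Secant formula: x_{n+1} = x_n - f(x_n)(x_n - x_{n-1})/(f(x_n) - f(x_{n-1}))

Iteration 1:
  f(2.080000) = -8.321088
  f(3.110000) = 8.640231
  x_2 = 3.110000 - 8.640231×(3.110000 - 2.080000)/(8.640231 - (-8.321088))
       = 2.585310
Iteration 2:
  f(3.110000) = 8.640231
  f(2.585310) = -2.061476
  x_3 = 2.585310 - (-2.061476)×(2.585310 - 3.110000)/(-2.061476 - 8.640231)
       = 2.686381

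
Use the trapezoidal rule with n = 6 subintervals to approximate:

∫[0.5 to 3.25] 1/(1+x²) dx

f(x) = 1/(1+x²)
a = 0.5, b = 3.25, n = 6
h = (b - a)/n = 0.458333

Trapezoidal rule: (h/2)[f(x₀) + 2f(x₁) + 2f(x₂) + ... + f(xₙ)]

x_0 = 0.5000, f(x_0) = 0.800000, coefficient = 1
x_1 = 0.9583, f(x_1) = 0.521267, coefficient = 2
x_2 = 1.4167, f(x_2) = 0.332564, coefficient = 2
x_3 = 1.8750, f(x_3) = 0.221453, coefficient = 2
x_4 = 2.3333, f(x_4) = 0.155172, coefficient = 2
x_5 = 2.7917, f(x_5) = 0.113722, coefficient = 2
x_6 = 3.2500, f(x_6) = 0.086486, coefficient = 1

I ≈ (0.458333/2) × 3.574842 = 0.819235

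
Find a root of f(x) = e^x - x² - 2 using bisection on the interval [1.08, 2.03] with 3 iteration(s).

f(x) = e^x - x² - 2
Initial interval: [1.08, 2.03]

Iteration 1:
  c_1 = (1.080000 + 2.030000)/2 = 1.555000
  f(c_1) = f(1.555000) = 0.317062
  f(a) × f(c) < 0, new interval: [1.080000, 1.555000]
Iteration 2:
  c_2 = (1.080000 + 1.555000)/2 = 1.317500
  f(c_2) = f(1.317500) = -0.001732
  f(a) × f(c) ≥ 0, new interval: [1.317500, 1.555000]
Iteration 3:
  c_3 = (1.317500 + 1.555000)/2 = 1.436250
  f(c_3) = f(1.436250) = 0.142084
  f(a) × f(c) < 0, new interval: [1.317500, 1.436250]

After 3 iteration(s), the approximation is c_3 = 1.436250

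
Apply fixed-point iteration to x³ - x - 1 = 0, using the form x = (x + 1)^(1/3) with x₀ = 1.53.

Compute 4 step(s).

Equation: x³ - x - 1 = 0
Fixed-point form: x = (x + 1)^(1/3)
x₀ = 1.53

x_1 = g(1.530000) = 1.362616
x_2 = g(1.362616) = 1.331878
x_3 = g(1.331878) = 1.326077
x_4 = g(1.326077) = 1.324976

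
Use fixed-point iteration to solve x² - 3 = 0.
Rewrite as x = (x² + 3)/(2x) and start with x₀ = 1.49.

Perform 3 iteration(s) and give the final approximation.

Equation: x² - 3 = 0
Fixed-point form: x = (x² + 3)/(2x)
x₀ = 1.49

x_1 = g(1.490000) = 1.751711
x_2 = g(1.751711) = 1.732161
x_3 = g(1.732161) = 1.732051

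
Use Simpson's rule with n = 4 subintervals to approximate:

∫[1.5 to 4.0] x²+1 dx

f(x) = x²+1
a = 1.5, b = 4.0, n = 4
h = (b - a)/n = 0.625000

Simpson's rule: (h/3)[f(x₀) + 4f(x₁) + 2f(x₂) + ... + f(xₙ)]

x_0 = 1.5000, f(x_0) = 3.250000, coefficient = 1
x_1 = 2.1250, f(x_1) = 5.515625, coefficient = 4
x_2 = 2.7500, f(x_2) = 8.562500, coefficient = 2
x_3 = 3.3750, f(x_3) = 12.390625, coefficient = 4
x_4 = 4.0000, f(x_4) = 17.000000, coefficient = 1

I ≈ (0.625000/3) × 109.000000 = 22.708333
Exact value: 22.708333
Error: 0.000000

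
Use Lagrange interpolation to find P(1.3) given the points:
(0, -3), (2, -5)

Lagrange interpolation formula:
P(x) = Σ yᵢ × Lᵢ(x)
where Lᵢ(x) = Π_{j≠i} (x - xⱼ)/(xᵢ - xⱼ)

L_0(1.3) = (1.3 - 2)/(0 - 2) = 0.350000
L_1(1.3) = (1.3 - 0)/(2 - 0) = 0.650000

P(1.3) = (-3)×L_0(1.3) + (-5)×L_1(1.3)
P(1.3) = -4.300000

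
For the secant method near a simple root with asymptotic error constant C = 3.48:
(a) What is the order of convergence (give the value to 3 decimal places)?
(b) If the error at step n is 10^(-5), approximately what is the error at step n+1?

(a) Secant method has superlinear convergence with order φ = (1+√5)/2 ≈ 1.618.
    This means |e_{n+1}| ≈ C|e_n|^1.618.

(b) With |e_n| = 10^(-5) and C = 3.48:
    |e_{n+1}| ≈ 3.48 × (10^(-5))^1.618 = 3.48 × 10^(-8.09)

(a) ≈ 1.618 (golden ratio); (b) |e_{n+1}| ≈ 2.828e-08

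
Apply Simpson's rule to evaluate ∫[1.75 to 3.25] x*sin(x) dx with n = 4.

f(x) = x*sin(x)
a = 1.75, b = 3.25, n = 4
h = (b - a)/n = 0.375000

Simpson's rule: (h/3)[f(x₀) + 4f(x₁) + 2f(x₂) + ... + f(xₙ)]

x_0 = 1.7500, f(x_0) = 1.721975, coefficient = 1
x_1 = 2.1250, f(x_1) = 1.806930, coefficient = 4
x_2 = 2.5000, f(x_2) = 1.496180, coefficient = 2
x_3 = 2.8750, f(x_3) = 0.757407, coefficient = 4
x_4 = 3.2500, f(x_4) = -0.351634, coefficient = 1

I ≈ (0.375000/3) × 14.620049 = 1.827506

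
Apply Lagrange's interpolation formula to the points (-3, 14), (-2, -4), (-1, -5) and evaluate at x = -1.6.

Lagrange interpolation formula:
P(x) = Σ yᵢ × Lᵢ(x)
where Lᵢ(x) = Π_{j≠i} (x - xⱼ)/(xᵢ - xⱼ)

L_0(-1.6) = (-1.6 - (-2))/(-3 - (-2)) × (-1.6 - (-1))/(-3 - (-1)) = -0.120000
L_1(-1.6) = (-1.6 - (-3))/(-2 - (-3)) × (-1.6 - (-1))/(-2 - (-1)) = 0.840000
L_2(-1.6) = (-1.6 - (-3))/(-1 - (-3)) × (-1.6 - (-2))/(-1 - (-2)) = 0.280000

P(-1.6) = 14×L_0(-1.6) + (-4)×L_1(-1.6) + (-5)×L_2(-1.6)
P(-1.6) = -6.440000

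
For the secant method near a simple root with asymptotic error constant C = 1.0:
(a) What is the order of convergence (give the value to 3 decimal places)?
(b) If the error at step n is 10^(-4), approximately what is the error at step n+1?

(a) Secant method has superlinear convergence with order φ = (1+√5)/2 ≈ 1.618.
    This means |e_{n+1}| ≈ C|e_n|^1.618.

(b) With |e_n| = 10^(-4) and C = 1.0:
    |e_{n+1}| ≈ 1.0 × (10^(-4))^1.618 = 1.0 × 10^(-6.47)

(a) ≈ 1.618 (golden ratio); (b) |e_{n+1}| ≈ 3.372e-07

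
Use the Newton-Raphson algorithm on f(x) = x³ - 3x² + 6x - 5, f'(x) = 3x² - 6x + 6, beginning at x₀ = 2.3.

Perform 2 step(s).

f(x) = x³ - 3x² + 6x - 5
f'(x) = 3x² - 6x + 6
x₀ = 2.3

Newton-Raphson formula: x_{n+1} = x_n - f(x_n)/f'(x_n)

Iteration 1:
  f(2.300000) = 5.097000
  f'(2.300000) = 8.070000
  x_1 = 2.300000 - 5.097000/8.070000 = 1.668401
Iteration 2:
  f(1.668401) = 1.303820
  f'(1.668401) = 4.340282
  x_2 = 1.668401 - 1.303820/4.340282 = 1.368002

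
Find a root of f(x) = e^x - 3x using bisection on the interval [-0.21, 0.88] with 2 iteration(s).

f(x) = e^x - 3x
Initial interval: [-0.21, 0.88]

Iteration 1:
  c_1 = (-0.210000 + 0.880000)/2 = 0.335000
  f(c_1) = f(0.335000) = 0.392940
  f(a) × f(c) ≥ 0, new interval: [0.335000, 0.880000]
Iteration 2:
  c_2 = (0.335000 + 0.880000)/2 = 0.607500
  f(c_2) = f(0.607500) = 0.013336
  f(a) × f(c) ≥ 0, new interval: [0.607500, 0.880000]

After 2 iteration(s), the approximation is c_2 = 0.607500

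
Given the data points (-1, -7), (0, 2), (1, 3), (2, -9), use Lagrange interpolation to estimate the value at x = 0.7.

Lagrange interpolation formula:
P(x) = Σ yᵢ × Lᵢ(x)
where Lᵢ(x) = Π_{j≠i} (x - xⱼ)/(xᵢ - xⱼ)

L_0(0.7) = (0.7 - 0)/(-1 - 0) × (0.7 - 1)/(-1 - 1) × (0.7 - 2)/(-1 - 2) = -0.045500
L_1(0.7) = (0.7 - (-1))/(0 - (-1)) × (0.7 - 1)/(0 - 1) × (0.7 - 2)/(0 - 2) = 0.331500
L_2(0.7) = (0.7 - (-1))/(1 - (-1)) × (0.7 - 0)/(1 - 0) × (0.7 - 2)/(1 - 2) = 0.773500
L_3(0.7) = (0.7 - (-1))/(2 - (-1)) × (0.7 - 0)/(2 - 0) × (0.7 - 1)/(2 - 1) = -0.059500

P(0.7) = (-7)×L_0(0.7) + 2×L_1(0.7) + 3×L_2(0.7) + (-9)×L_3(0.7)
P(0.7) = 3.837500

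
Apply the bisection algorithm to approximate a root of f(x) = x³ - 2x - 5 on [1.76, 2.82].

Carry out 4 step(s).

f(x) = x³ - 2x - 5
Initial interval: [1.76, 2.82]

Iteration 1:
  c_1 = (1.760000 + 2.820000)/2 = 2.290000
  f(c_1) = f(2.290000) = 2.428989
  f(a) × f(c) < 0, new interval: [1.760000, 2.290000]
Iteration 2:
  c_2 = (1.760000 + 2.290000)/2 = 2.025000
  f(c_2) = f(2.025000) = -0.746234
  f(a) × f(c) ≥ 0, new interval: [2.025000, 2.290000]
Iteration 3:
  c_3 = (2.025000 + 2.290000)/2 = 2.157500
  f(c_3) = f(2.157500) = 0.727744
  f(a) × f(c) < 0, new interval: [2.025000, 2.157500]
Iteration 4:
  c_4 = (2.025000 + 2.157500)/2 = 2.091250
  f(c_4) = f(2.091250) = -0.036781
  f(a) × f(c) ≥ 0, new interval: [2.091250, 2.157500]

After 4 iteration(s), the approximation is c_4 = 2.091250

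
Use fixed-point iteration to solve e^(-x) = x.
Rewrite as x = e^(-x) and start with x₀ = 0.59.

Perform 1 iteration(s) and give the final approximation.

Equation: e^(-x) = x
Fixed-point form: x = e^(-x)
x₀ = 0.59

x_1 = g(0.590000) = 0.554327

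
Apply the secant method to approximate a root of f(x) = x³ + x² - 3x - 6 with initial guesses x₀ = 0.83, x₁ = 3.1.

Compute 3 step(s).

f(x) = x³ + x² - 3x - 6
x₀ = 0.83, x₁ = 3.1

Secant formula: x_{n+1} = x_n - f(x_n)(x_n - x_{n-1})/(f(x_n) - f(x_{n-1}))

Iteration 1:
  f(0.830000) = -7.229313
  f(3.100000) = 24.101000
  x_2 = 3.100000 - 24.101000×(3.100000 - 0.830000)/(24.101000 - (-7.229313))
       = 1.353791
Iteration 2:
  f(3.100000) = 24.101000
  f(1.353791) = -5.747462
  x_3 = 1.353791 - (-5.747462)×(1.353791 - 3.100000)/(-5.747462 - 24.101000)
       = 1.690032
Iteration 3:
  f(1.353791) = -5.747462
  f(1.690032) = -3.386806
  x_4 = 1.690032 - (-3.386806)×(1.690032 - 1.353791)/(-3.386806 - (-5.747462))
       = 2.172433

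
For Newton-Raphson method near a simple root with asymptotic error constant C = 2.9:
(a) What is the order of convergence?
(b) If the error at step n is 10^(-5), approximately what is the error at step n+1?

(a) Newton-Raphson has quadratic (order 2) convergence near simple roots.
    This means |e_{n+1}| ≈ C|e_n|².

(b) With |e_n| = 10^(-5) and C = 2.9:
    |e_{n+1}| ≈ 2.9 × (10^(-5))² = 2.9 × 10^(-10)

(a) 2 (quadratic); (b) |e_{n+1}| ≈ 2.900e-10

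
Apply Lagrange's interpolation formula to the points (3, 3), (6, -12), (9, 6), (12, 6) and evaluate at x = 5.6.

Lagrange interpolation formula:
P(x) = Σ yᵢ × Lᵢ(x)
where Lᵢ(x) = Π_{j≠i} (x - xⱼ)/(xᵢ - xⱼ)

L_0(5.6) = (5.6 - 6)/(3 - 6) × (5.6 - 9)/(3 - 9) × (5.6 - 12)/(3 - 12) = 0.053728
L_1(5.6) = (5.6 - 3)/(6 - 3) × (5.6 - 9)/(6 - 9) × (5.6 - 12)/(6 - 12) = 1.047704
L_2(5.6) = (5.6 - 3)/(9 - 3) × (5.6 - 6)/(9 - 6) × (5.6 - 12)/(9 - 12) = -0.123259
L_3(5.6) = (5.6 - 3)/(12 - 3) × (5.6 - 6)/(12 - 6) × (5.6 - 9)/(12 - 9) = 0.021827

P(5.6) = 3×L_0(5.6) + (-12)×L_1(5.6) + 6×L_2(5.6) + 6×L_3(5.6)
P(5.6) = -13.019852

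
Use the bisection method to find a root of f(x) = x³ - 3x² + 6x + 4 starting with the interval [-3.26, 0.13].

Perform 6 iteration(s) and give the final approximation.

f(x) = x³ - 3x² + 6x + 4
Initial interval: [-3.26, 0.13]

Iteration 1:
  c_1 = (-3.260000 + 0.130000)/2 = -1.565000
  f(c_1) = f(-1.565000) = -16.570712
  f(a) × f(c) ≥ 0, new interval: [-1.565000, 0.130000]
Iteration 2:
  c_2 = (-1.565000 + 0.130000)/2 = -0.717500
  f(c_2) = f(-0.717500) = -2.218792
  f(a) × f(c) ≥ 0, new interval: [-0.717500, 0.130000]
Iteration 3:
  c_3 = (-0.717500 + 0.130000)/2 = -0.293750
  f(c_3) = f(-0.293750) = 1.953285
  f(a) × f(c) < 0, new interval: [-0.717500, -0.293750]
Iteration 4:
  c_4 = (-0.717500 + (-0.293750))/2 = -0.505625
  f(c_4) = f(-0.505625) = 0.070014
  f(a) × f(c) < 0, new interval: [-0.717500, -0.505625]
Iteration 5:
  c_5 = (-0.717500 + (-0.505625))/2 = -0.611563
  f(c_5) = f(-0.611563) = -1.020131
  f(a) × f(c) ≥ 0, new interval: [-0.611563, -0.505625]
Iteration 6:
  c_6 = (-0.611563 + (-0.505625))/2 = -0.558594
  f(c_6) = f(-0.558594) = -0.461940
  f(a) × f(c) ≥ 0, new interval: [-0.558594, -0.505625]

After 6 iteration(s), the approximation is c_6 = -0.558594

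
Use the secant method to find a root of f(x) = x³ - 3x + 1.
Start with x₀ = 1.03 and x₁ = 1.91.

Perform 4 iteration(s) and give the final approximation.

f(x) = x³ - 3x + 1
x₀ = 1.03, x₁ = 1.91

Secant formula: x_{n+1} = x_n - f(x_n)(x_n - x_{n-1})/(f(x_n) - f(x_{n-1}))

Iteration 1:
  f(1.030000) = -0.997273
  f(1.910000) = 2.237871
  x_2 = 1.910000 - 2.237871×(1.910000 - 1.030000)/(2.237871 - (-0.997273))
       = 1.301271
Iteration 2:
  f(1.910000) = 2.237871
  f(1.301271) = -0.700363
  x_3 = 1.301271 - (-0.700363)×(1.301271 - 1.910000)/(-0.700363 - 2.237871)
       = 1.446369
Iteration 3:
  f(1.301271) = -0.700363
  f(1.446369) = -0.313328
  x_4 = 1.446369 - (-0.313328)×(1.446369 - 1.301271)/(-0.313328 - (-0.700363))
       = 1.563834
Iteration 4:
  f(1.446369) = -0.313328
  f(1.563834) = 0.132975
  x_5 = 1.563834 - 0.132975×(1.563834 - 1.446369)/(0.132975 - (-0.313328))
       = 1.528836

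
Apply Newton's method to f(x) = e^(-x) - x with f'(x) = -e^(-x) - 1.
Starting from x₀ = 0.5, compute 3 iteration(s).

f(x) = e^(-x) - x
f'(x) = -e^(-x) - 1
x₀ = 0.5

Newton-Raphson formula: x_{n+1} = x_n - f(x_n)/f'(x_n)

Iteration 1:
  f(0.500000) = 0.106531
  f'(0.500000) = -1.606531
  x_1 = 0.500000 - 0.106531/(-1.606531) = 0.566311
Iteration 2:
  f(0.566311) = 0.001305
  f'(0.566311) = -1.567616
  x_2 = 0.566311 - 0.001305/(-1.567616) = 0.567143
Iteration 3:
  f(0.567143) = 0.000000
  f'(0.567143) = -1.567143
  x_3 = 0.567143 - 0.000000/(-1.567143) = 0.567143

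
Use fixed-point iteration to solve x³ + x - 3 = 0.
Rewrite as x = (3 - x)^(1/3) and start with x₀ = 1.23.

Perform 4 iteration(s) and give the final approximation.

Equation: x³ + x - 3 = 0
Fixed-point form: x = (3 - x)^(1/3)
x₀ = 1.23

x_1 = g(1.230000) = 1.209645
x_2 = g(1.209645) = 1.214264
x_3 = g(1.214264) = 1.213219
x_4 = g(1.213219) = 1.213455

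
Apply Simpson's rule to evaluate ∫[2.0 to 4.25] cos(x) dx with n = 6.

f(x) = cos(x)
a = 2.0, b = 4.25, n = 6
h = (b - a)/n = 0.375000

Simpson's rule: (h/3)[f(x₀) + 4f(x₁) + 2f(x₂) + ... + f(xₙ)]

x_0 = 2.0000, f(x_0) = -0.416147, coefficient = 1
x_1 = 2.3750, f(x_1) = -0.720278, coefficient = 4
x_2 = 2.7500, f(x_2) = -0.924302, coefficient = 2
x_3 = 3.1250, f(x_3) = -0.999862, coefficient = 4
x_4 = 3.5000, f(x_4) = -0.936457, coefficient = 2
x_5 = 3.8750, f(x_5) = -0.742898, coefficient = 4
x_6 = 4.2500, f(x_6) = -0.446087, coefficient = 1

I ≈ (0.375000/3) × -14.435907 = -1.804488
Exact value: -1.804287
Error: 0.000202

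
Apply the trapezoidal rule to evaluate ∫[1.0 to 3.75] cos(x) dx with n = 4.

f(x) = cos(x)
a = 1.0, b = 3.75, n = 4
h = (b - a)/n = 0.687500

Trapezoidal rule: (h/2)[f(x₀) + 2f(x₁) + 2f(x₂) + ... + f(xₙ)]

x_0 = 1.0000, f(x_0) = 0.540302, coefficient = 1
x_1 = 1.6875, f(x_1) = -0.116439, coefficient = 2
x_2 = 2.3750, f(x_2) = -0.720278, coefficient = 2
x_3 = 3.0625, f(x_3) = -0.996874, coefficient = 2
x_4 = 3.7500, f(x_4) = -0.820559, coefficient = 1

I ≈ (0.687500/2) × -3.947439 = -1.356932
Exact value: -1.413032
Error: 0.056100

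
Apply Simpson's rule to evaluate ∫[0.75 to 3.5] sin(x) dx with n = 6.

f(x) = sin(x)
a = 0.75, b = 3.5, n = 6
h = (b - a)/n = 0.458333

Simpson's rule: (h/3)[f(x₀) + 4f(x₁) + 2f(x₂) + ... + f(xₙ)]

x_0 = 0.7500, f(x_0) = 0.681639, coefficient = 1
x_1 = 1.2083, f(x_1) = 0.935026, coefficient = 4
x_2 = 1.6667, f(x_2) = 0.995408, coefficient = 2
x_3 = 2.1250, f(x_3) = 0.850320, coefficient = 4
x_4 = 2.5833, f(x_4) = 0.529711, coefficient = 2
x_5 = 3.0417, f(x_5) = 0.099760, coefficient = 4
x_6 = 3.5000, f(x_6) = -0.350783, coefficient = 1

I ≈ (0.458333/3) × 10.921516 = 1.668565
Exact value: 1.668146
Error: 0.000419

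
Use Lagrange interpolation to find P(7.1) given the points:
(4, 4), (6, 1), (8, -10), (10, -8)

Lagrange interpolation formula:
P(x) = Σ yᵢ × Lᵢ(x)
where Lᵢ(x) = Π_{j≠i} (x - xⱼ)/(xᵢ - xⱼ)

L_0(7.1) = (7.1 - 6)/(4 - 6) × (7.1 - 8)/(4 - 8) × (7.1 - 10)/(4 - 10) = -0.059813
L_1(7.1) = (7.1 - 4)/(6 - 4) × (7.1 - 8)/(6 - 8) × (7.1 - 10)/(6 - 10) = 0.505688
L_2(7.1) = (7.1 - 4)/(8 - 4) × (7.1 - 6)/(8 - 6) × (7.1 - 10)/(8 - 10) = 0.618062
L_3(7.1) = (7.1 - 4)/(10 - 4) × (7.1 - 6)/(10 - 6) × (7.1 - 8)/(10 - 8) = -0.063938

P(7.1) = 4×L_0(7.1) + 1×L_1(7.1) + (-10)×L_2(7.1) + (-8)×L_3(7.1)
P(7.1) = -5.402687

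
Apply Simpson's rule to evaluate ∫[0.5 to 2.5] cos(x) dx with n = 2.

f(x) = cos(x)
a = 0.5, b = 2.5, n = 2
h = (b - a)/n = 1.000000

Simpson's rule: (h/3)[f(x₀) + 4f(x₁) + 2f(x₂) + ... + f(xₙ)]

x_0 = 0.5000, f(x_0) = 0.877583, coefficient = 1
x_1 = 1.5000, f(x_1) = 0.070737, coefficient = 4
x_2 = 2.5000, f(x_2) = -0.801144, coefficient = 1

I ≈ (1.000000/3) × 0.359388 = 0.119796
Exact value: 0.119047
Error: 0.000749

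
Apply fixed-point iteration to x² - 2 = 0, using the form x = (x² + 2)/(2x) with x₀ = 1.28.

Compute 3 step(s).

Equation: x² - 2 = 0
Fixed-point form: x = (x² + 2)/(2x)
x₀ = 1.28

x_1 = g(1.280000) = 1.421250
x_2 = g(1.421250) = 1.414231
x_3 = g(1.414231) = 1.414214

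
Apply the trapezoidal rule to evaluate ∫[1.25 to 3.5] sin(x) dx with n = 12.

f(x) = sin(x)
a = 1.25, b = 3.5, n = 12
h = (b - a)/n = 0.187500

Trapezoidal rule: (h/2)[f(x₀) + 2f(x₁) + 2f(x₂) + ... + f(xₙ)]

x_0 = 1.2500, f(x_0) = 0.948985, coefficient = 1
x_1 = 1.4375, f(x_1) = 0.991129, coefficient = 2
x_2 = 1.6250, f(x_2) = 0.998531, coefficient = 2
x_3 = 1.8125, f(x_3) = 0.970932, coefficient = 2
x_4 = 2.0000, f(x_4) = 0.909297, coefficient = 2
x_5 = 2.1875, f(x_5) = 0.815789, coefficient = 2
x_6 = 2.3750, f(x_6) = 0.693685, coefficient = 2
x_7 = 2.5625, f(x_7) = 0.547265, coefficient = 2
x_8 = 2.7500, f(x_8) = 0.381661, coefficient = 2
x_9 = 2.9375, f(x_9) = 0.202679, coefficient = 2
x_10 = 3.1250, f(x_10) = 0.016592, coefficient = 2
x_11 = 3.3125, f(x_11) = -0.170077, coefficient = 2
x_12 = 3.5000, f(x_12) = -0.350783, coefficient = 1

I ≈ (0.187500/2) × 13.313169 = 1.248110
Exact value: 1.251779
Error: 0.003669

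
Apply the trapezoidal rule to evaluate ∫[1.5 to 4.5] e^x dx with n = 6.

f(x) = e^x
a = 1.5, b = 4.5, n = 6
h = (b - a)/n = 0.500000

Trapezoidal rule: (h/2)[f(x₀) + 2f(x₁) + 2f(x₂) + ... + f(xₙ)]

x_0 = 1.5000, f(x_0) = 4.481689, coefficient = 1
x_1 = 2.0000, f(x_1) = 7.389056, coefficient = 2
x_2 = 2.5000, f(x_2) = 12.182494, coefficient = 2
x_3 = 3.0000, f(x_3) = 20.085537, coefficient = 2
x_4 = 3.5000, f(x_4) = 33.115452, coefficient = 2
x_5 = 4.0000, f(x_5) = 54.598150, coefficient = 2
x_6 = 4.5000, f(x_6) = 90.017131, coefficient = 1

I ≈ (0.500000/2) × 349.240198 = 87.310050
Exact value: 85.535442
Error: 1.774607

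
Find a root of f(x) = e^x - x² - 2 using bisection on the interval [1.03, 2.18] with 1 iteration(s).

f(x) = e^x - x² - 2
Initial interval: [1.03, 2.18]

Iteration 1:
  c_1 = (1.030000 + 2.180000)/2 = 1.605000
  f(c_1) = f(1.605000) = 0.401835
  f(a) × f(c) < 0, new interval: [1.030000, 1.605000]

After 1 iteration(s), the approximation is c_1 = 1.605000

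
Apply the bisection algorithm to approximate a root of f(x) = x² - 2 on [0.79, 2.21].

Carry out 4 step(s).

f(x) = x² - 2
Initial interval: [0.79, 2.21]

Iteration 1:
  c_1 = (0.790000 + 2.210000)/2 = 1.500000
  f(c_1) = f(1.500000) = 0.250000
  f(a) × f(c) < 0, new interval: [0.790000, 1.500000]
Iteration 2:
  c_2 = (0.790000 + 1.500000)/2 = 1.145000
  f(c_2) = f(1.145000) = -0.688975
  f(a) × f(c) ≥ 0, new interval: [1.145000, 1.500000]
Iteration 3:
  c_3 = (1.145000 + 1.500000)/2 = 1.322500
  f(c_3) = f(1.322500) = -0.250994
  f(a) × f(c) ≥ 0, new interval: [1.322500, 1.500000]
Iteration 4:
  c_4 = (1.322500 + 1.500000)/2 = 1.411250
  f(c_4) = f(1.411250) = -0.008373
  f(a) × f(c) ≥ 0, new interval: [1.411250, 1.500000]

After 4 iteration(s), the approximation is c_4 = 1.411250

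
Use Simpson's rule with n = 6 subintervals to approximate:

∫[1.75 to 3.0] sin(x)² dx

f(x) = sin(x)²
a = 1.75, b = 3.0, n = 6
h = (b - a)/n = 0.208333

Simpson's rule: (h/3)[f(x₀) + 4f(x₁) + 2f(x₂) + ... + f(xₙ)]

x_0 = 1.7500, f(x_0) = 0.968228, coefficient = 1
x_1 = 1.9583, f(x_1) = 0.857185, coefficient = 4
x_2 = 2.1667, f(x_2) = 0.685022, coefficient = 2
x_3 = 2.3750, f(x_3) = 0.481199, coefficient = 4
x_4 = 2.5833, f(x_4) = 0.280593, coefficient = 2
x_5 = 2.7917, f(x_5) = 0.117531, coefficient = 4
x_6 = 3.0000, f(x_6) = 0.019915, coefficient = 1

I ≈ (0.208333/3) × 8.743032 = 0.607155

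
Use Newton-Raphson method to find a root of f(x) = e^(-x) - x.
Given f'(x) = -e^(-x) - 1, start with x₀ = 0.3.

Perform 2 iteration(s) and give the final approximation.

f(x) = e^(-x) - x
f'(x) = -e^(-x) - 1
x₀ = 0.3

Newton-Raphson formula: x_{n+1} = x_n - f(x_n)/f'(x_n)

Iteration 1:
  f(0.300000) = 0.440818
  f'(0.300000) = -1.740818
  x_1 = 0.300000 - 0.440818/(-1.740818) = 0.553225
Iteration 2:
  f(0.553225) = 0.021868
  f'(0.553225) = -1.575092
  x_2 = 0.553225 - 0.021868/(-1.575092) = 0.567108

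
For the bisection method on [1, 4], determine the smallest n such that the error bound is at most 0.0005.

We need (b-a)/2^n ≤ 0.0005
(4 - 1)/2^n ≤ 0.0005
3/2^n ≤ 0.0005
2^n ≥ 6000
n ≥ log₂(6000) = 12.55
n ≥ 13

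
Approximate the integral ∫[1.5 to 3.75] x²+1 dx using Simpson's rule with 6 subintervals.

f(x) = x²+1
a = 1.5, b = 3.75, n = 6
h = (b - a)/n = 0.375000

Simpson's rule: (h/3)[f(x₀) + 4f(x₁) + 2f(x₂) + ... + f(xₙ)]

x_0 = 1.5000, f(x_0) = 3.250000, coefficient = 1
x_1 = 1.8750, f(x_1) = 4.515625, coefficient = 4
x_2 = 2.2500, f(x_2) = 6.062500, coefficient = 2
x_3 = 2.6250, f(x_3) = 7.890625, coefficient = 4
x_4 = 3.0000, f(x_4) = 10.000000, coefficient = 2
x_5 = 3.3750, f(x_5) = 12.390625, coefficient = 4
x_6 = 3.7500, f(x_6) = 15.062500, coefficient = 1

I ≈ (0.375000/3) × 149.625000 = 18.703125
Exact value: 18.703125
Error: 0.000000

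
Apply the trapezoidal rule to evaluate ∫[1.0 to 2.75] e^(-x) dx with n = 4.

f(x) = e^(-x)
a = 1.0, b = 2.75, n = 4
h = (b - a)/n = 0.437500

Trapezoidal rule: (h/2)[f(x₀) + 2f(x₁) + 2f(x₂) + ... + f(xₙ)]

x_0 = 1.0000, f(x_0) = 0.367879, coefficient = 1
x_1 = 1.4375, f(x_1) = 0.237521, coefficient = 2
x_2 = 1.8750, f(x_2) = 0.153355, coefficient = 2
x_3 = 2.3125, f(x_3) = 0.099013, coefficient = 2
x_4 = 2.7500, f(x_4) = 0.063928, coefficient = 1

I ≈ (0.437500/2) × 1.411586 = 0.308784
Exact value: 0.303952
Error: 0.004833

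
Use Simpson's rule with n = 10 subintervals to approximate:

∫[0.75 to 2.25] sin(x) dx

f(x) = sin(x)
a = 0.75, b = 2.25, n = 10
h = (b - a)/n = 0.150000

Simpson's rule: (h/3)[f(x₀) + 4f(x₁) + 2f(x₂) + ... + f(xₙ)]

x_0 = 0.7500, f(x_0) = 0.681639, coefficient = 1
x_1 = 0.9000, f(x_1) = 0.783327, coefficient = 4
x_2 = 1.0500, f(x_2) = 0.867423, coefficient = 2
x_3 = 1.2000, f(x_3) = 0.932039, coefficient = 4
x_4 = 1.3500, f(x_4) = 0.975723, coefficient = 2
x_5 = 1.5000, f(x_5) = 0.997495, coefficient = 4
x_6 = 1.6500, f(x_6) = 0.996865, coefficient = 2
x_7 = 1.8000, f(x_7) = 0.973848, coefficient = 4
x_8 = 1.9500, f(x_8) = 0.928960, coefficient = 2
x_9 = 2.1000, f(x_9) = 0.863209, coefficient = 4
x_10 = 2.2500, f(x_10) = 0.778073, coefficient = 1

I ≈ (0.150000/3) × 27.197327 = 1.359866
Exact value: 1.359862
Error: 0.000004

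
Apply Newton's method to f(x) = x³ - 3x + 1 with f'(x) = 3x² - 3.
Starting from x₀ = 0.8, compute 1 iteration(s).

f(x) = x³ - 3x + 1
f'(x) = 3x² - 3
x₀ = 0.8

Newton-Raphson formula: x_{n+1} = x_n - f(x_n)/f'(x_n)

Iteration 1:
  f(0.800000) = -0.888000
  f'(0.800000) = -1.080000
  x_1 = 0.800000 - (-0.888000)/(-1.080000) = -0.022222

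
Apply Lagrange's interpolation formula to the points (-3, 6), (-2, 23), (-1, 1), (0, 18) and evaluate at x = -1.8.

Lagrange interpolation formula:
P(x) = Σ yᵢ × Lᵢ(x)
where Lᵢ(x) = Π_{j≠i} (x - xⱼ)/(xᵢ - xⱼ)

L_0(-1.8) = (-1.8 - (-2))/(-3 - (-2)) × (-1.8 - (-1))/(-3 - (-1)) × (-1.8 - 0)/(-3 - 0) = -0.048000
L_1(-1.8) = (-1.8 - (-3))/(-2 - (-3)) × (-1.8 - (-1))/(-2 - (-1)) × (-1.8 - 0)/(-2 - 0) = 0.864000
L_2(-1.8) = (-1.8 - (-3))/(-1 - (-3)) × (-1.8 - (-2))/(-1 - (-2)) × (-1.8 - 0)/(-1 - 0) = 0.216000
L_3(-1.8) = (-1.8 - (-3))/(0 - (-3)) × (-1.8 - (-2))/(0 - (-2)) × (-1.8 - (-1))/(0 - (-1)) = -0.032000

P(-1.8) = 6×L_0(-1.8) + 23×L_1(-1.8) + 1×L_2(-1.8) + 18×L_3(-1.8)
P(-1.8) = 19.224000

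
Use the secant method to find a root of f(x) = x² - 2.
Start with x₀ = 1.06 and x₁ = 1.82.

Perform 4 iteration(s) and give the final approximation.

f(x) = x² - 2
x₀ = 1.06, x₁ = 1.82

Secant formula: x_{n+1} = x_n - f(x_n)(x_n - x_{n-1})/(f(x_n) - f(x_{n-1}))

Iteration 1:
  f(1.060000) = -0.876400
  f(1.820000) = 1.312400
  x_2 = 1.820000 - 1.312400×(1.820000 - 1.060000)/(1.312400 - (-0.876400))
       = 1.364306
Iteration 2:
  f(1.820000) = 1.312400
  f(1.364306) = -0.138670
  x_3 = 1.364306 - (-0.138670)×(1.364306 - 1.820000)/(-0.138670 - 1.312400)
       = 1.407854
Iteration 3:
  f(1.364306) = -0.138670
  f(1.407854) = -0.017948
  x_4 = 1.407854 - (-0.017948)×(1.407854 - 1.364306)/(-0.017948 - (-0.138670))
       = 1.414328
Iteration 4:
  f(1.407854) = -0.017948
  f(1.414328) = 0.000324
  x_5 = 1.414328 - 0.000324×(1.414328 - 1.407854)/(0.000324 - (-0.017948))
       = 1.414213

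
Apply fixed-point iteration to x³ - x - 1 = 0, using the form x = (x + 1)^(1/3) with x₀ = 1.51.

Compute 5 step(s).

Equation: x³ - x - 1 = 0
Fixed-point form: x = (x + 1)^(1/3)
x₀ = 1.51

x_1 = g(1.510000) = 1.359016
x_2 = g(1.359016) = 1.331201
x_3 = g(1.331201) = 1.325948
x_4 = g(1.325948) = 1.324952
x_5 = g(1.324952) = 1.324762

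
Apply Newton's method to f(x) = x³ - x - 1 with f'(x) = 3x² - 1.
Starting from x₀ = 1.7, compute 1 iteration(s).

f(x) = x³ - x - 1
f'(x) = 3x² - 1
x₀ = 1.7

Newton-Raphson formula: x_{n+1} = x_n - f(x_n)/f'(x_n)

Iteration 1:
  f(1.700000) = 2.213000
  f'(1.700000) = 7.670000
  x_1 = 1.700000 - 2.213000/7.670000 = 1.411473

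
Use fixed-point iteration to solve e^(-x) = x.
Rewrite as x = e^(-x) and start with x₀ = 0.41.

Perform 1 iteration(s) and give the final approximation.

Equation: e^(-x) = x
Fixed-point form: x = e^(-x)
x₀ = 0.41

x_1 = g(0.410000) = 0.663650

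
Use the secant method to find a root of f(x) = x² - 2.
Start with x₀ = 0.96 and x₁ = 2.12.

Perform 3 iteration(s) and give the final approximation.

f(x) = x² - 2
x₀ = 0.96, x₁ = 2.12

Secant formula: x_{n+1} = x_n - f(x_n)(x_n - x_{n-1})/(f(x_n) - f(x_{n-1}))

Iteration 1:
  f(0.960000) = -1.078400
  f(2.120000) = 2.494400
  x_2 = 2.120000 - 2.494400×(2.120000 - 0.960000)/(2.494400 - (-1.078400))
       = 1.310130
Iteration 2:
  f(2.120000) = 2.494400
  f(1.310130) = -0.283560
  x_3 = 1.310130 - (-0.283560)×(1.310130 - 2.120000)/(-0.283560 - 2.494400)
       = 1.392797
Iteration 3:
  f(1.310130) = -0.283560
  f(1.392797) = -0.060116
  x_4 = 1.392797 - (-0.060116)×(1.392797 - 1.310130)/(-0.060116 - (-0.283560))
       = 1.415038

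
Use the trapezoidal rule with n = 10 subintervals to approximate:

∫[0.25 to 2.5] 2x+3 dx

f(x) = 2x+3
a = 0.25, b = 2.5, n = 10
h = (b - a)/n = 0.225000

Trapezoidal rule: (h/2)[f(x₀) + 2f(x₁) + 2f(x₂) + ... + f(xₙ)]

x_0 = 0.2500, f(x_0) = 3.500000, coefficient = 1
x_1 = 0.4750, f(x_1) = 3.950000, coefficient = 2
x_2 = 0.7000, f(x_2) = 4.400000, coefficient = 2
x_3 = 0.9250, f(x_3) = 4.850000, coefficient = 2
x_4 = 1.1500, f(x_4) = 5.300000, coefficient = 2
x_5 = 1.3750, f(x_5) = 5.750000, coefficient = 2
x_6 = 1.6000, f(x_6) = 6.200000, coefficient = 2
x_7 = 1.8250, f(x_7) = 6.650000, coefficient = 2
x_8 = 2.0500, f(x_8) = 7.100000, coefficient = 2
x_9 = 2.2750, f(x_9) = 7.550000, coefficient = 2
x_10 = 2.5000, f(x_10) = 8.000000, coefficient = 1

I ≈ (0.225000/2) × 115.000000 = 12.937500
Exact value: 12.937500
Error: 0.000000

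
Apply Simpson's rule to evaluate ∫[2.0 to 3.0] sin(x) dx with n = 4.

f(x) = sin(x)
a = 2.0, b = 3.0, n = 4
h = (b - a)/n = 0.250000

Simpson's rule: (h/3)[f(x₀) + 4f(x₁) + 2f(x₂) + ... + f(xₙ)]

x_0 = 2.0000, f(x_0) = 0.909297, coefficient = 1
x_1 = 2.2500, f(x_1) = 0.778073, coefficient = 4
x_2 = 2.5000, f(x_2) = 0.598472, coefficient = 2
x_3 = 2.7500, f(x_3) = 0.381661, coefficient = 4
x_4 = 3.0000, f(x_4) = 0.141120, coefficient = 1

I ≈ (0.250000/3) × 6.886298 = 0.573858
Exact value: 0.573846
Error: 0.000013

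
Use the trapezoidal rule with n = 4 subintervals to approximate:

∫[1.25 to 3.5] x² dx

f(x) = x²
a = 1.25, b = 3.5, n = 4
h = (b - a)/n = 0.562500

Trapezoidal rule: (h/2)[f(x₀) + 2f(x₁) + 2f(x₂) + ... + f(xₙ)]

x_0 = 1.2500, f(x_0) = 1.562500, coefficient = 1
x_1 = 1.8125, f(x_1) = 3.285156, coefficient = 2
x_2 = 2.3750, f(x_2) = 5.640625, coefficient = 2
x_3 = 2.9375, f(x_3) = 8.628906, coefficient = 2
x_4 = 3.5000, f(x_4) = 12.250000, coefficient = 1

I ≈ (0.562500/2) × 48.921875 = 13.759277
Exact value: 13.640625
Error: 0.118652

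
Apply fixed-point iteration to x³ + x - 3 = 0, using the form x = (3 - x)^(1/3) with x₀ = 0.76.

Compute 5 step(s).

Equation: x³ + x - 3 = 0
Fixed-point form: x = (3 - x)^(1/3)
x₀ = 0.76

x_1 = g(0.760000) = 1.308427
x_2 = g(1.308427) = 1.191508
x_3 = g(1.191508) = 1.218350
x_4 = g(1.218350) = 1.212293
x_5 = g(1.212293) = 1.213665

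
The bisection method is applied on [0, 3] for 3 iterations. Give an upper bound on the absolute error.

Bisection error bound: |error| ≤ (b-a)/2^n
|error| ≤ (3 - 0)/2^3 = 3/2^3
|error| ≤ 0.3750000000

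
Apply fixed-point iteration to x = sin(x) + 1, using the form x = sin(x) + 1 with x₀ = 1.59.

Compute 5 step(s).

Equation: x = sin(x) + 1
Fixed-point form: x = sin(x) + 1
x₀ = 1.59

x_1 = g(1.590000) = 1.999816
x_2 = g(1.999816) = 1.909374
x_3 = g(1.909374) = 1.943228
x_4 = g(1.943228) = 1.931445
x_5 = g(1.931445) = 1.935668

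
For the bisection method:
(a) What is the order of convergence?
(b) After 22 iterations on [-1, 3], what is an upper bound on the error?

(a) Bisection has linear (order 1) convergence; the error is halved each step.

(b) Error bound = (b-a)/2^n = (3 - (-1))/2^{22}
    = 4/2^{22}

(a) 1 (linear); (b) error ≤ 9.54e-07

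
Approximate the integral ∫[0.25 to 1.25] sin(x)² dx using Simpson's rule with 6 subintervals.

f(x) = sin(x)²
a = 0.25, b = 1.25, n = 6
h = (b - a)/n = 0.166667

Simpson's rule: (h/3)[f(x₀) + 4f(x₁) + 2f(x₂) + ... + f(xₙ)]

x_0 = 0.2500, f(x_0) = 0.061209, coefficient = 1
x_1 = 0.4167, f(x_1) = 0.163794, coefficient = 4
x_2 = 0.5833, f(x_2) = 0.303391, coefficient = 2
x_3 = 0.7500, f(x_3) = 0.464631, coefficient = 4
x_4 = 0.9167, f(x_4) = 0.629766, coefficient = 2
x_5 = 1.0833, f(x_5) = 0.780615, coefficient = 4
x_6 = 1.2500, f(x_6) = 0.900572, coefficient = 1

I ≈ (0.166667/3) × 8.464253 = 0.470236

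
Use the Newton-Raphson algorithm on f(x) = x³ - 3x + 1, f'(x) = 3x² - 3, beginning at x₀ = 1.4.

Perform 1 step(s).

f(x) = x³ - 3x + 1
f'(x) = 3x² - 3
x₀ = 1.4

Newton-Raphson formula: x_{n+1} = x_n - f(x_n)/f'(x_n)

Iteration 1:
  f(1.400000) = -0.456000
  f'(1.400000) = 2.880000
  x_1 = 1.400000 - (-0.456000)/2.880000 = 1.558333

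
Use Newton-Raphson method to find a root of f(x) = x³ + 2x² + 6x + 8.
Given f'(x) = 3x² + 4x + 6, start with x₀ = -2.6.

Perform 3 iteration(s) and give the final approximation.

f(x) = x³ + 2x² + 6x + 8
f'(x) = 3x² + 4x + 6
x₀ = -2.6

Newton-Raphson formula: x_{n+1} = x_n - f(x_n)/f'(x_n)

Iteration 1:
  f(-2.600000) = -11.656000
  f'(-2.600000) = 15.880000
  x_1 = -2.600000 - (-11.656000)/15.880000 = -1.865995
Iteration 2:
  f(-1.865995) = -2.729373
  f'(-1.865995) = 8.981832
  x_2 = -1.865995 - (-2.729373)/8.981832 = -1.562118
Iteration 3:
  f(-1.562118) = -0.304182
  f'(-1.562118) = 7.072165
  x_3 = -1.562118 - (-0.304182)/7.072165 = -1.519107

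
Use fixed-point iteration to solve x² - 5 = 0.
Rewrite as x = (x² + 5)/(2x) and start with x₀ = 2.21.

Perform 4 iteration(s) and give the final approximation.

Equation: x² - 5 = 0
Fixed-point form: x = (x² + 5)/(2x)
x₀ = 2.21

x_1 = g(2.210000) = 2.236222
x_2 = g(2.236222) = 2.236068
x_3 = g(2.236068) = 2.236068
x_4 = g(2.236068) = 2.236068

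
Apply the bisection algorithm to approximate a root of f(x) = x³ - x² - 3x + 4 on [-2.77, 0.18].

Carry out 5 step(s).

f(x) = x³ - x² - 3x + 4
Initial interval: [-2.77, 0.18]

Iteration 1:
  c_1 = (-2.770000 + 0.180000)/2 = -1.295000
  f(c_1) = f(-1.295000) = 4.036228
  f(a) × f(c) < 0, new interval: [-2.770000, -1.295000]
Iteration 2:
  c_2 = (-2.770000 + (-1.295000))/2 = -2.032500
  f(c_2) = f(-2.032500) = -2.429928
  f(a) × f(c) ≥ 0, new interval: [-2.032500, -1.295000]
Iteration 3:
  c_3 = (-2.032500 + (-1.295000))/2 = -1.663750
  f(c_3) = f(-1.663750) = 1.617819
  f(a) × f(c) < 0, new interval: [-2.032500, -1.663750]
Iteration 4:
  c_4 = (-2.032500 + (-1.663750))/2 = -1.848125
  f(c_4) = f(-1.848125) = -0.183584
  f(a) × f(c) ≥ 0, new interval: [-1.848125, -1.663750]
Iteration 5:
  c_5 = (-1.848125 + (-1.663750))/2 = -1.755937
  f(c_5) = f(-1.755937) = 0.770385
  f(a) × f(c) < 0, new interval: [-1.848125, -1.755937]

After 5 iteration(s), the approximation is c_5 = -1.755937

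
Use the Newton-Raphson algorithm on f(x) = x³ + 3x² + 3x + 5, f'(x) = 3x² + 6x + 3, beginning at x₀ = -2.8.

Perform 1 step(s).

f(x) = x³ + 3x² + 3x + 5
f'(x) = 3x² + 6x + 3
x₀ = -2.8

Newton-Raphson formula: x_{n+1} = x_n - f(x_n)/f'(x_n)

Iteration 1:
  f(-2.800000) = -1.832000
  f'(-2.800000) = 9.720000
  x_1 = -2.800000 - (-1.832000)/9.720000 = -2.611523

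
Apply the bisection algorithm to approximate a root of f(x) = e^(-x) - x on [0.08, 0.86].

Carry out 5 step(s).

f(x) = e^(-x) - x
Initial interval: [0.08, 0.86]

Iteration 1:
  c_1 = (0.080000 + 0.860000)/2 = 0.470000
  f(c_1) = f(0.470000) = 0.155002
  f(a) × f(c) ≥ 0, new interval: [0.470000, 0.860000]
Iteration 2:
  c_2 = (0.470000 + 0.860000)/2 = 0.665000
  f(c_2) = f(0.665000) = -0.150726
  f(a) × f(c) < 0, new interval: [0.470000, 0.665000]
Iteration 3:
  c_3 = (0.470000 + 0.665000)/2 = 0.567500
  f(c_3) = f(0.567500) = -0.000559
  f(a) × f(c) < 0, new interval: [0.470000, 0.567500]
Iteration 4:
  c_4 = (0.470000 + 0.567500)/2 = 0.518750
  f(c_4) = f(0.518750) = 0.076514
  f(a) × f(c) ≥ 0, new interval: [0.518750, 0.567500]
Iteration 5:
  c_5 = (0.518750 + 0.567500)/2 = 0.543125
  f(c_5) = f(0.543125) = 0.037805
  f(a) × f(c) ≥ 0, new interval: [0.543125, 0.567500]

After 5 iteration(s), the approximation is c_5 = 0.543125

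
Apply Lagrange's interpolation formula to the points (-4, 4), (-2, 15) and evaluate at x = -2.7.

Lagrange interpolation formula:
P(x) = Σ yᵢ × Lᵢ(x)
where Lᵢ(x) = Π_{j≠i} (x - xⱼ)/(xᵢ - xⱼ)

L_0(-2.7) = (-2.7 - (-2))/(-4 - (-2)) = 0.350000
L_1(-2.7) = (-2.7 - (-4))/(-2 - (-4)) = 0.650000

P(-2.7) = 4×L_0(-2.7) + 15×L_1(-2.7)
P(-2.7) = 11.150000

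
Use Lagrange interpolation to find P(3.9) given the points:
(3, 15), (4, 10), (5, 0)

Lagrange interpolation formula:
P(x) = Σ yᵢ × Lᵢ(x)
where Lᵢ(x) = Π_{j≠i} (x - xⱼ)/(xᵢ - xⱼ)

L_0(3.9) = (3.9 - 4)/(3 - 4) × (3.9 - 5)/(3 - 5) = 0.055000
L_1(3.9) = (3.9 - 3)/(4 - 3) × (3.9 - 5)/(4 - 5) = 0.990000
L_2(3.9) = (3.9 - 3)/(5 - 3) × (3.9 - 4)/(5 - 4) = -0.045000

P(3.9) = 15×L_0(3.9) + 10×L_1(3.9) + 0×L_2(3.9)
P(3.9) = 10.725000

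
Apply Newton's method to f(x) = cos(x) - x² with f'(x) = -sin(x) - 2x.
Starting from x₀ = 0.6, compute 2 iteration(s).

f(x) = cos(x) - x²
f'(x) = -sin(x) - 2x
x₀ = 0.6

Newton-Raphson formula: x_{n+1} = x_n - f(x_n)/f'(x_n)

Iteration 1:
  f(0.600000) = 0.465336
  f'(0.600000) = -1.764642
  x_1 = 0.600000 - 0.465336/(-1.764642) = 0.863700
Iteration 2:
  f(0.863700) = -0.096348
  f'(0.863700) = -2.487650
  x_2 = 0.863700 - (-0.096348)/(-2.487650) = 0.824969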